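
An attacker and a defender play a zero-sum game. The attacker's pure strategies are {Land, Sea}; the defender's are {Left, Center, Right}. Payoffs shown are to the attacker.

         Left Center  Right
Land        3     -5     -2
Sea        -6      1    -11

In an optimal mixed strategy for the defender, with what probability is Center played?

3/5

Row minima: Land → -5, Sea → -11; maximin = -5.
Column maxima: Left → 3, Center → 1, Right → -2; minimax = -2.
-5 ≠ -2, so there is no saddle point; optimal play is mixed.
Left is strictly dominated by Right (it gives the attacker strictly more in every row), so the defender never plays it.
On the remaining 2×2 (Land, Sea vs Center, Right):
Let the attacker play Land with probability p. Expected payoff against Center: (-5)p + 1(1−p) = −6p + 1; against Right: (-2)p + (-11)(1−p) = 9p − 11.
Setting these equal: −6p + 1 = 9p − 11 ⇒ −15p = -12 ⇒ p = 4/5, and the value is (-6)·(4/5) + 1 = -19/5.
For the defender: with q = P(Center), equating Land's and Sea's payoffs gives −3q − 2 = 12q − 11 ⇒ q = 3/5.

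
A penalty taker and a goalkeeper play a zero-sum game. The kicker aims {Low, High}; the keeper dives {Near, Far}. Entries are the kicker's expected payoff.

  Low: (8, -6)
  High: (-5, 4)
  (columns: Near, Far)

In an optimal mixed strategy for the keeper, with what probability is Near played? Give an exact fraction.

Row minima: Low → -6, High → -5; maximin = -5.
Column maxima: Near → 8, Far → 4; minimax = 4.
-5 ≠ 4, so there is no saddle point; optimal play is mixed.
Let the kicker play Low with probability p. Expected payoff against Near: 8p + (-5)(1−p) = 13p − 5; against Far: (-6)p + 4(1−p) = −10p + 4.
Setting these equal: 13p − 5 = −10p + 4 ⇒ 23p = 9 ⇒ p = 9/23, and the value is (13)·(9/23) − 5 = 2/23.
For the keeper: with q = P(Near), equating Low's and High's payoffs gives 14q − 6 = −9q + 4 ⇒ q = 10/23.

10/23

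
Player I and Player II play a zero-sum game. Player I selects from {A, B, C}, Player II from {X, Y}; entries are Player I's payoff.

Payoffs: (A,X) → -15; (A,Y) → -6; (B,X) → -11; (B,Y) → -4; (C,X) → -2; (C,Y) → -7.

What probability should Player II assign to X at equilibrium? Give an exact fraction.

1/4

Row minima: A → -15, B → -11, C → -7; maximin = -7.
Column maxima: X → -2, Y → -4; minimax = -4.
-7 ≠ -4, so there is no saddle point; optimal play is mixed.
A is strictly dominated by B, so Player I never plays it.
On the remaining 2×2 (B, C vs X, Y):
Let Player I play B with probability p. Expected payoff against X: (-11)p + (-2)(1−p) = −9p − 2; against Y: (-4)p + (-7)(1−p) = 3p − 7.
Setting these equal: −9p − 2 = 3p − 7 ⇒ −12p = -5 ⇒ p = 5/12, and the value is (-9)·(5/12) − 2 = -23/4.
For Player II: with q = P(X), equating B's and C's payoffs gives −7q − 4 = 5q − 7 ⇒ q = 1/4.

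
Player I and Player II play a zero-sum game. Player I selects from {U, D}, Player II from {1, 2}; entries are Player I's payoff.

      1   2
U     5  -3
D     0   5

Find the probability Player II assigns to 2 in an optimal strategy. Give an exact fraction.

Row minima: U → -3, D → 0; maximin = 0.
Column maxima: 1 → 5, 2 → 5; minimax = 5.
0 ≠ 5, so there is no saddle point; optimal play is mixed.
Let Player I play U with probability p. Expected payoff against 1: 5p + 0(1−p) = 5p; against 2: (-3)p + 5(1−p) = −8p + 5.
Setting these equal: 5p = −8p + 5 ⇒ 13p = 5 ⇒ p = 5/13, and the value is (5)·(5/13) = 25/13.
For Player II: with q = P(1), equating U's and D's payoffs gives 8q − 3 = −5q + 5 ⇒ q = 8/13.

5/13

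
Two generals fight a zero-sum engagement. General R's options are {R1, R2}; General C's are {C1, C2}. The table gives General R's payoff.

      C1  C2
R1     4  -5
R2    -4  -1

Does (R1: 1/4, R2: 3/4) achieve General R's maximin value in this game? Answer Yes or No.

Against C1 this mix gives (1/4)·4 + (3/4)·(-4) = -2.
Against C2 this mix gives (1/4)·(-5) + (3/4)·(-1) = -2.
All of General C's active replies (C1, C2) yield -2, and no column does worse for General R. The mix makes General C indifferent and guarantees -2, so it is optimal.

Yes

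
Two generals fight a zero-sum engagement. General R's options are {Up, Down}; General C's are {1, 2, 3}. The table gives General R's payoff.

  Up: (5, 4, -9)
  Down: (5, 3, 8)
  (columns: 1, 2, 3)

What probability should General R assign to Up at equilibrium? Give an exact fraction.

5/18

Row minima: Up → -9, Down → 3; maximin = 3.
Column maxima: 1 → 5, 2 → 4, 3 → 8; minimax = 4.
3 ≠ 4, so there is no saddle point; optimal play is mixed.
1 is strictly dominated by 2 (it gives General R strictly more in every row), so General C never plays it.
On the remaining 2×2 (Up, Down vs 2, 3):
Let General R play Up with probability p. Expected payoff against 2: 4p + 3(1−p) = p + 3; against 3: (-9)p + 8(1−p) = −17p + 8.
Setting these equal: p + 3 = −17p + 8 ⇒ 18p = 5 ⇒ p = 5/18, and the value is (1)·(5/18) + 3 = 59/18.
For General C: with q = P(2), equating Up's and Down's payoffs gives 13q − 9 = −5q + 8 ⇒ q = 17/18.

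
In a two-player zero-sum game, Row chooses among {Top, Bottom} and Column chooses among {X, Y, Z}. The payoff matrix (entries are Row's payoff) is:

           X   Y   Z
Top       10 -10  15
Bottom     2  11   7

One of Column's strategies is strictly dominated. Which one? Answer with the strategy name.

X holds Row's payoff strictly below Z in every row: 10 < 15, 2 < 7.
So Z is strictly dominated for Column.

Z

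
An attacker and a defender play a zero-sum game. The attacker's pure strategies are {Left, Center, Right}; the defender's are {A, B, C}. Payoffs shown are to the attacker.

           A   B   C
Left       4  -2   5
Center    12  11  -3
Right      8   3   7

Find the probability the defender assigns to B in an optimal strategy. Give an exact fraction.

Row minima: Left → -2, Center → -3, Right → 3; maximin = 3.
Column maxima: A → 12, B → 11, C → 7; minimax = 7.
3 ≠ 7, so there is no saddle point; optimal play is mixed.
Left is strictly dominated by Right, so the attacker never plays it.
A is strictly dominated by B (it gives the attacker strictly more in every row), so the defender never plays it.
On the remaining 2×2 (Center, Right vs B, C):
Let the attacker play Center with probability p. Expected payoff against B: 11p + 3(1−p) = 8p + 3; against C: (-3)p + 7(1−p) = −10p + 7.
Setting these equal: 8p + 3 = −10p + 7 ⇒ 18p = 4 ⇒ p = 2/9, and the value is (8)·(2/9) + 3 = 43/9.
For the defender: with q = P(B), equating Center's and Right's payoffs gives 14q − 3 = −4q + 7 ⇒ q = 5/9.

5/9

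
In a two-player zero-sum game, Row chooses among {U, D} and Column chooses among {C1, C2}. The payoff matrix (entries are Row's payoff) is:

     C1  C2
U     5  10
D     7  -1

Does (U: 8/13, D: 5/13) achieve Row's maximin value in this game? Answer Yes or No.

Against C1 this mix gives (8/13)·5 + (5/13)·7 = 75/13.
Against C2 this mix gives (8/13)·10 + (5/13)·(-1) = 75/13.
All of Column's active replies (C1, C2) yield 75/13, and no column does worse for Row. The mix makes Column indifferent and guarantees 75/13, so it is optimal.

Yes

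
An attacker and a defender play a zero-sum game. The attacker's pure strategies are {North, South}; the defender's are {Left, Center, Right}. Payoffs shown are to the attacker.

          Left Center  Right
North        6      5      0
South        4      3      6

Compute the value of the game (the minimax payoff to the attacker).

15/4

Row minima: North → 0, South → 3; maximin = 3.
Column maxima: Left → 6, Center → 5, Right → 6; minimax = 5.
3 ≠ 5, so there is no saddle point; optimal play is mixed.
Left is strictly dominated by Center (it gives the attacker strictly more in every row), so the defender never plays it.
On the remaining 2×2 (North, South vs Center, Right):
Let the attacker play North with probability p. Expected payoff against Center: 5p + 3(1−p) = 2p + 3; against Right: 0p + 6(1−p) = −6p + 6.
Setting these equal: 2p + 3 = −6p + 6 ⇒ 8p = 3 ⇒ p = 3/8, and the value is (2)·(3/8) + 3 = 15/4.
For the defender: with q = P(Center), equating North's and South's payoffs gives 5q = −3q + 6 ⇒ q = 3/4.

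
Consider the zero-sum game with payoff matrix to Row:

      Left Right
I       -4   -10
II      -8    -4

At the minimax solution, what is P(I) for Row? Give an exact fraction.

2/5

Row minima: I → -10, II → -8; maximin = -8.
Column maxima: Left → -4, Right → -4; minimax = -4.
-8 ≠ -4, so there is no saddle point; optimal play is mixed.
Let Row play I with probability p. Expected payoff against Left: (-4)p + (-8)(1−p) = 4p − 8; against Right: (-10)p + (-4)(1−p) = −6p − 4.
Setting these equal: 4p − 8 = −6p − 4 ⇒ 10p = 4 ⇒ p = 2/5, and the value is (4)·(2/5) − 8 = -32/5.
For Column: with q = P(Left), equating I's and II's payoffs gives 6q − 10 = −4q − 4 ⇒ q = 3/5.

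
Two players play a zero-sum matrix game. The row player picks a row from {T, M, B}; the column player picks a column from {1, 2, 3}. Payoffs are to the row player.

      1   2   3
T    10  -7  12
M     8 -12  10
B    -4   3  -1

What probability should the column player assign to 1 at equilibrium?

Row minima: T → -7, M → -12, B → -4; maximin = -4.
Column maxima: 1 → 10, 2 → 3, 3 → 12; minimax = 3.
-4 ≠ 3, so there is no saddle point; optimal play is mixed.
M is strictly dominated by T, so the row player never plays it.
3 is strictly dominated by 1 (it gives the row player strictly more in every row), so the column player never plays it.
On the remaining 2×2 (T, B vs 1, 2):
Let the row player play T with probability p. Expected payoff against 1: 10p + (-4)(1−p) = 14p − 4; against 2: (-7)p + 3(1−p) = −10p + 3.
Setting these equal: 14p − 4 = −10p + 3 ⇒ 24p = 7 ⇒ p = 7/24, and the value is (14)·(7/24) − 4 = 1/12.
For the column player: with q = P(1), equating T's and B's payoffs gives 17q − 7 = −7q + 3 ⇒ q = 5/12.

5/12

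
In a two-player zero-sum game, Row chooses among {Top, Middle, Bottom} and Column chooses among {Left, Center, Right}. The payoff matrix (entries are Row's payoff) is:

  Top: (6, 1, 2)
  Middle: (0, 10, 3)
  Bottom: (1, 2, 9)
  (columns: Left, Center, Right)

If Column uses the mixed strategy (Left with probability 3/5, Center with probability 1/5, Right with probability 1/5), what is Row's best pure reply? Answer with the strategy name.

Top

Expected payoff of Top: (3/5)·6 + (1/5)·1 + (1/5)·2 = 21/5.
Expected payoff of Middle: (3/5)·0 + (1/5)·10 + (1/5)·3 = 13/5.
Expected payoff of Bottom: (3/5)·1 + (1/5)·2 + (1/5)·9 = 14/5.
The largest is 21/5, so Row's best response is Top.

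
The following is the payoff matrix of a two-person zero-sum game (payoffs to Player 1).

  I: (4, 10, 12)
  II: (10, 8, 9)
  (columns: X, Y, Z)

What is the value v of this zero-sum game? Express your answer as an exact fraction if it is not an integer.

Row minima: I → 4, II → 8; maximin = 8.
Column maxima: X → 10, Y → 10, Z → 12; minimax = 10.
8 ≠ 10, so there is no saddle point; optimal play is mixed.
Z is strictly dominated by Y (it gives Player 1 strictly more in every row), so Player 2 never plays it.
On the remaining 2×2 (I, II vs X, Y):
Let Player 1 play I with probability p. Expected payoff against X: 4p + 10(1−p) = −6p + 10; against Y: 10p + 8(1−p) = 2p + 8.
Setting these equal: −6p + 10 = 2p + 8 ⇒ −8p = -2 ⇒ p = 1/4, and the value is (-6)·(1/4) + 10 = 17/2.
For Player 2: with q = P(X), equating I's and II's payoffs gives −6q + 10 = 2q + 8 ⇒ q = 1/4.

17/2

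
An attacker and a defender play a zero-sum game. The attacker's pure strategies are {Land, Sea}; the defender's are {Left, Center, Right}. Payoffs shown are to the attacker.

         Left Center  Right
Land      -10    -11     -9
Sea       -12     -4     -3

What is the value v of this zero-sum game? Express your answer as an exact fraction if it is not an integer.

Row minima: Land → -11, Sea → -12; maximin = -11.
Column maxima: Left → -10, Center → -4, Right → -3; minimax = -10.
-11 ≠ -10, so there is no saddle point; optimal play is mixed.
Right is strictly dominated by Left (it gives the attacker strictly more in every row), so the defender never plays it.
On the remaining 2×2 (Land, Sea vs Left, Center):
Let the attacker play Land with probability p. Expected payoff against Left: (-10)p + (-12)(1−p) = 2p − 12; against Center: (-11)p + (-4)(1−p) = −7p − 4.
Setting these equal: 2p − 12 = −7p − 4 ⇒ 9p = 8 ⇒ p = 8/9, and the value is (2)·(8/9) − 12 = -92/9.
For the defender: with q = P(Left), equating Land's and Sea's payoffs gives q − 11 = −8q − 4 ⇒ q = 7/9.

-92/9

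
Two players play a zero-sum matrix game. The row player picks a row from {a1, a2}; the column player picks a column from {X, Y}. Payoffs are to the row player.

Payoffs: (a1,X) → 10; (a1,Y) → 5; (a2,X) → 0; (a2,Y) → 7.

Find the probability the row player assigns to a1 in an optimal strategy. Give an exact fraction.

7/12

Row minima: a1 → 5, a2 → 0; maximin = 5.
Column maxima: X → 10, Y → 7; minimax = 7.
5 ≠ 7, so there is no saddle point; optimal play is mixed.
Let the row player play a1 with probability p. Expected payoff against X: 10p + 0(1−p) = 10p; against Y: 5p + 7(1−p) = −2p + 7.
Setting these equal: 10p = −2p + 7 ⇒ 12p = 7 ⇒ p = 7/12, and the value is (10)·(7/12) = 35/6.
For the column player: with q = P(X), equating a1's and a2's payoffs gives 5q + 5 = −7q + 7 ⇒ q = 1/6.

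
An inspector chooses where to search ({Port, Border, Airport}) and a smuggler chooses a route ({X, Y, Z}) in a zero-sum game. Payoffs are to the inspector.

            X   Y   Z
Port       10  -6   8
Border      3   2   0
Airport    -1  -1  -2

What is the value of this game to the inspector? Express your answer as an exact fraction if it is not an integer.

1

Row minima: Port → -6, Border → 0, Airport → -2; maximin = 0.
Column maxima: X → 10, Y → 2, Z → 8; minimax = 2.
0 ≠ 2, so there is no saddle point; optimal play is mixed.
Airport is strictly dominated by Border, so the inspector never plays it.
With Airport eliminated, X is strictly dominated by Y (it gives the inspector strictly more in every remaining row), so the smuggler never plays it.
On the remaining 2×2 (Port, Border vs Y, Z):
Let the inspector play Port with probability p. Expected payoff against Y: (-6)p + 2(1−p) = −8p + 2; against Z: 8p + 0(1−p) = 8p.
Setting these equal: −8p + 2 = 8p ⇒ −16p = -2 ⇒ p = 1/8, and the value is (-8)·(1/8) + 2 = 1.
For the smuggler: with q = P(Y), equating Port's and Border's payoffs gives −14q + 8 = 2q ⇒ q = 1/2.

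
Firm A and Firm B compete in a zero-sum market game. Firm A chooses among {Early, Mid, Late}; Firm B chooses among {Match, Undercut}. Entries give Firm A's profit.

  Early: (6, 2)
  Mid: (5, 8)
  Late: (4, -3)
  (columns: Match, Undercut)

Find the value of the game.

Row minima: Early → 2, Mid → 5, Late → -3; maximin = 5.
Column maxima: Match → 6, Undercut → 8; minimax = 6.
5 ≠ 6, so there is no saddle point; optimal play is mixed.
Late is strictly dominated by Early, so Firm A never plays it.
On the remaining 2×2 (Early, Mid vs Match, Undercut):
Let Firm A play Early with probability p. Expected payoff against Match: 6p + 5(1−p) = p + 5; against Undercut: 2p + 8(1−p) = −6p + 8.
Setting these equal: p + 5 = −6p + 8 ⇒ 7p = 3 ⇒ p = 3/7, and the value is (1)·(3/7) + 5 = 38/7.
For Firm B: with q = P(Match), equating Early's and Mid's payoffs gives 4q + 2 = −3q + 8 ⇒ q = 6/7.

38/7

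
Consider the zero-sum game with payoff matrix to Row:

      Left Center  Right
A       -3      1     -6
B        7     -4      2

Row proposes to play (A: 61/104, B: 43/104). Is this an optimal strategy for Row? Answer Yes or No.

No

Against Left this mix gives (61/104)·(-3) + (43/104)·7 = 59/52.
Against Center this mix gives (61/104)·1 + (43/104)·(-4) = -111/104.
Against Right this mix gives (61/104)·(-6) + (43/104)·2 = -35/13.
Column will play Right, holding Row to -35/13. Shifting weight toward the row that does better against Right would raise this floor (the equalizing mix achieves -22/13 against both Right and Center), so the proposed strategy is not optimal.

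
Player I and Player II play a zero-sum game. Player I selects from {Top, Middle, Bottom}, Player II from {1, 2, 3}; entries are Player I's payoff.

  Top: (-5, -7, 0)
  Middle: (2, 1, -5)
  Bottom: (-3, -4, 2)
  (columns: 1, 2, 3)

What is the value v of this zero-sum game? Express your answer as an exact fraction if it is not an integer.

Row minima: Top → -7, Middle → -5, Bottom → -4; maximin = -4.
Column maxima: 1 → 2, 2 → 1, 3 → 2; minimax = 1.
-4 ≠ 1, so there is no saddle point; optimal play is mixed.
Top is strictly dominated by Bottom, so Player I never plays it.
1 is strictly dominated by 2 (it gives Player I strictly more in every row), so Player II never plays it.
On the remaining 2×2 (Middle, Bottom vs 2, 3):
Let Player I play Middle with probability p. Expected payoff against 2: 1p + (-4)(1−p) = 5p − 4; against 3: (-5)p + 2(1−p) = −7p + 2.
Setting these equal: 5p − 4 = −7p + 2 ⇒ 12p = 6 ⇒ p = 1/2, and the value is (5)·(1/2) − 4 = -3/2.
For Player II: with q = P(2), equating Middle's and Bottom's payoffs gives 6q − 5 = −6q + 2 ⇒ q = 7/12.

-3/2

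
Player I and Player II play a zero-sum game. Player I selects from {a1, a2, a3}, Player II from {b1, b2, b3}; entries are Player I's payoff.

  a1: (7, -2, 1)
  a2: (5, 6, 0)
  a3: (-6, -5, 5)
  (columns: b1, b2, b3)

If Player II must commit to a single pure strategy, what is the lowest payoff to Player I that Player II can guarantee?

Column maxima: b1 → 7, b2 → 6, b3 → 5.
The smallest of these is 5.

5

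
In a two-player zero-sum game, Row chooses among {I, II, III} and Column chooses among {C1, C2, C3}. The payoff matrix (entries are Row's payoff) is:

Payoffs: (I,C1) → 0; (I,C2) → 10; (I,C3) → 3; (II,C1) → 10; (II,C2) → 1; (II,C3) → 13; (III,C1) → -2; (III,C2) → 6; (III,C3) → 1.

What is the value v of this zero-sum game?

Row minima: I → 0, II → 1, III → -2; maximin = 1.
Column maxima: C1 → 10, C2 → 10, C3 → 13; minimax = 10.
1 ≠ 10, so there is no saddle point; optimal play is mixed.
III is strictly dominated by I, so Row never plays it.
C3 is strictly dominated by C1 (it gives Row strictly more in every row), so Column never plays it.
On the remaining 2×2 (I, II vs C1, C2):
Let Row play I with probability p. Expected payoff against C1: 0p + 10(1−p) = −10p + 10; against C2: 10p + 1(1−p) = 9p + 1.
Setting these equal: −10p + 10 = 9p + 1 ⇒ −19p = -9 ⇒ p = 9/19, and the value is (-10)·(9/19) + 10 = 100/19.
For Column: with q = P(C1), equating I's and II's payoffs gives −10q + 10 = 9q + 1 ⇒ q = 9/19.

100/19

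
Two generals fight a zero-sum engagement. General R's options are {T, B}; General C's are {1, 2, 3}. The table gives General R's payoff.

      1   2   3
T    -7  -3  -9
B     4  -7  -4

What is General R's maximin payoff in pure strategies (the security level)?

-7

Row minima: T → -9, B → -7.
The best of these is -7.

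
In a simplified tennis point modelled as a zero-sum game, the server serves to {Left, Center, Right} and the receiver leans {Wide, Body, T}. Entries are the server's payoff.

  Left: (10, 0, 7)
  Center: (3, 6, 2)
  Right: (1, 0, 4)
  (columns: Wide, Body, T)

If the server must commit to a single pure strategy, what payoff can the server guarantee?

Row minima: Left → 0, Center → 2, Right → 0.
The best of these is 2.

2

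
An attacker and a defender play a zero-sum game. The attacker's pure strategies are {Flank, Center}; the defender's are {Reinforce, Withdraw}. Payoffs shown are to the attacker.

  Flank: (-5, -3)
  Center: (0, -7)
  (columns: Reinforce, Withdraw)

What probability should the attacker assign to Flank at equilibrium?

7/9

Row minima: Flank → -5, Center → -7; maximin = -5.
Column maxima: Reinforce → 0, Withdraw → -3; minimax = -3.
-5 ≠ -3, so there is no saddle point; optimal play is mixed.
Let the attacker play Flank with probability p. Expected payoff against Reinforce: (-5)p + 0(1−p) = −5p; against Withdraw: (-3)p + (-7)(1−p) = 4p − 7.
Setting these equal: −5p = 4p − 7 ⇒ −9p = -7 ⇒ p = 7/9, and the value is (-5)·(7/9) = -35/9.
For the defender: with q = P(Reinforce), equating Flank's and Center's payoffs gives −2q − 3 = 7q − 7 ⇒ q = 4/9.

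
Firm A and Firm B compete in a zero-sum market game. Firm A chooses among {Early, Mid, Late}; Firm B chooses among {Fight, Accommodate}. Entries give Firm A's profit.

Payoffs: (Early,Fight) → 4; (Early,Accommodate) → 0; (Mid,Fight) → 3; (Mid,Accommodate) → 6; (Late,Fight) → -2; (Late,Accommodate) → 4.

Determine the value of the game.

Row minima: Early → 0, Mid → 3, Late → -2; maximin = 3.
Column maxima: Fight → 4, Accommodate → 6; minimax = 4.
3 ≠ 4, so there is no saddle point; optimal play is mixed.
Late is strictly dominated by Mid, so Firm A never plays it.
On the remaining 2×2 (Early, Mid vs Fight, Accommodate):
Let Firm A play Early with probability p. Expected payoff against Fight: 4p + 3(1−p) = p + 3; against Accommodate: 0p + 6(1−p) = −6p + 6.
Setting these equal: p + 3 = −6p + 6 ⇒ 7p = 3 ⇒ p = 3/7, and the value is (1)·(3/7) + 3 = 24/7.
For Firm B: with q = P(Fight), equating Early's and Mid's payoffs gives 4q = −3q + 6 ⇒ q = 6/7.

24/7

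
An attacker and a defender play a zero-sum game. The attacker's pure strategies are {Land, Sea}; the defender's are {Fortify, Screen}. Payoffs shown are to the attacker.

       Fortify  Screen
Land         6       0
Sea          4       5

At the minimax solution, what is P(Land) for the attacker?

Row minima: Land → 0, Sea → 4; maximin = 4.
Column maxima: Fortify → 6, Screen → 5; minimax = 5.
4 ≠ 5, so there is no saddle point; optimal play is mixed.
Let the attacker play Land with probability p. Expected payoff against Fortify: 6p + 4(1−p) = 2p + 4; against Screen: 0p + 5(1−p) = −5p + 5.
Setting these equal: 2p + 4 = −5p + 5 ⇒ 7p = 1 ⇒ p = 1/7, and the value is (2)·(1/7) + 4 = 30/7.
For the defender: with q = P(Fortify), equating Land's and Sea's payoffs gives 6q = −q + 5 ⇒ q = 5/7.

1/7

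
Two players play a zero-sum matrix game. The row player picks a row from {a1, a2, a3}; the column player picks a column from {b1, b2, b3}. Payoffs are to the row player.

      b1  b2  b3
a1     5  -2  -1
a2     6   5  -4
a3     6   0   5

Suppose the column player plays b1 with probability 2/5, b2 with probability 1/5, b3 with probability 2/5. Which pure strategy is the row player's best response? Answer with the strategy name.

Expected payoff of a1: (2/5)·5 + (1/5)·(-2) + (2/5)·(-1) = 6/5.
Expected payoff of a2: (2/5)·6 + (1/5)·5 + (2/5)·(-4) = 9/5.
Expected payoff of a3: (2/5)·6 + (1/5)·0 + (2/5)·5 = 22/5.
The largest is 22/5, so the row player's best response is a3.

a3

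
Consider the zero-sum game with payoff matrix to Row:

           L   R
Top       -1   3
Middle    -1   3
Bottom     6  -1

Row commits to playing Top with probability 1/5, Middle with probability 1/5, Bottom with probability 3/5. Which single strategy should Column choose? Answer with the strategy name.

R

If Column plays L, Row's expected payoff is (1/5)·(-1) + (1/5)·(-1) + (3/5)·6 = 16/5.
If Column plays R, Row's expected payoff is (1/5)·3 + (1/5)·3 + (3/5)·(-1) = 3/5.
Column minimizes Row's payoff; the smallest is 3/5, so the best response is R.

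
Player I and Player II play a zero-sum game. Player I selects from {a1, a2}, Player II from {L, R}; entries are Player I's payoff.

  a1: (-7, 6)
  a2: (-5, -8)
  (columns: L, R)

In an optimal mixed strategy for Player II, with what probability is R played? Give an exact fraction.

Row minima: a1 → -7, a2 → -8; maximin = -7.
Column maxima: L → -5, R → 6; minimax = -5.
-7 ≠ -5, so there is no saddle point; optimal play is mixed.
Let Player I play a1 with probability p. Expected payoff against L: (-7)p + (-5)(1−p) = −2p − 5; against R: 6p + (-8)(1−p) = 14p − 8.
Setting these equal: −2p − 5 = 14p − 8 ⇒ −16p = -3 ⇒ p = 3/16, and the value is (-2)·(3/16) − 5 = -43/8.
For Player II: with q = P(L), equating a1's and a2's payoffs gives −13q + 6 = 3q − 8 ⇒ q = 7/8.

1/8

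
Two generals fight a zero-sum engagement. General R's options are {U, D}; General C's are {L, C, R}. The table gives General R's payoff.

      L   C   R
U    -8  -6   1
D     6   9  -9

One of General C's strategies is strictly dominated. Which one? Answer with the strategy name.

L holds General R's payoff strictly below C in every row: -8 < -6, 6 < 9.
So C is strictly dominated for General C.

C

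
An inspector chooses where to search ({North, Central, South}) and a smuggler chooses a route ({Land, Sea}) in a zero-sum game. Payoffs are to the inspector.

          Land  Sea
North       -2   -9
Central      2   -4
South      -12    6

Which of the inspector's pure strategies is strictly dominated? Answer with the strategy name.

North

Central gives a strictly higher payoff than North against every column: 2 > -2, -4 > -9.
So North is strictly dominated and the inspector never plays it.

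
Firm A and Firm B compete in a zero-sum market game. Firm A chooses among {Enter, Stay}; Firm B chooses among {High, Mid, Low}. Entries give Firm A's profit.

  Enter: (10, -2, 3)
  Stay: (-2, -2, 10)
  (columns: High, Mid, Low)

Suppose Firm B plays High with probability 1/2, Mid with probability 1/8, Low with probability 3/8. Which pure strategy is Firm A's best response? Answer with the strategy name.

Expected payoff of Enter: (1/2)·10 + (1/8)·(-2) + (3/8)·3 = 47/8.
Expected payoff of Stay: (1/2)·(-2) + (1/8)·(-2) + (3/8)·10 = 5/2.
The largest is 47/8, so Firm A's best response is Enter.

Enter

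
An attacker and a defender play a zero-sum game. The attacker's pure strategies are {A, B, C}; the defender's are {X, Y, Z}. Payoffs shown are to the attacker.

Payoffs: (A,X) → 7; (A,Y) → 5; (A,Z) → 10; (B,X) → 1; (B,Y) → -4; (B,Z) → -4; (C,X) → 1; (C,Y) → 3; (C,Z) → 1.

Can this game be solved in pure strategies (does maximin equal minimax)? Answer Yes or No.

Yes

Row minima: A → 5, B → -4, C → 1; maximin = 5.
Column maxima: X → 7, Y → 5, Z → 10; minimax = 5.
maximin = minimax = 5, so a saddle point exists.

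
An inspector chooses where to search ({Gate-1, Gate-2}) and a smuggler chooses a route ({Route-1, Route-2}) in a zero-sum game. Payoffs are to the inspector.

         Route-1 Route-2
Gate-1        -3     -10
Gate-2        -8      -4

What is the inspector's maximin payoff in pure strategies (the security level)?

-8

Row minima: Gate-1 → -10, Gate-2 → -8.
The best of these is -8.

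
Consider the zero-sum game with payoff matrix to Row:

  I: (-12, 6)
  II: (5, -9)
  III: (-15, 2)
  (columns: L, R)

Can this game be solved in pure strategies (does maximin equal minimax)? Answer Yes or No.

No

Row minima: I → -12, II → -9, III → -15; maximin = -9.
Column maxima: L → 5, R → 6; minimax = 5.
-9 ≠ 5, so no pure-strategy equilibrium exists.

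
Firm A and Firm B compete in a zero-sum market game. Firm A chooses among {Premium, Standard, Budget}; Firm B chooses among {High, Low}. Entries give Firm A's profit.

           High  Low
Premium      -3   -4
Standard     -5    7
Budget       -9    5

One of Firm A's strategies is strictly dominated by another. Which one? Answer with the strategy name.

Budget

Standard gives a strictly higher payoff than Budget against every column: -5 > -9, 7 > 5.
So Budget is strictly dominated and Firm A never plays it.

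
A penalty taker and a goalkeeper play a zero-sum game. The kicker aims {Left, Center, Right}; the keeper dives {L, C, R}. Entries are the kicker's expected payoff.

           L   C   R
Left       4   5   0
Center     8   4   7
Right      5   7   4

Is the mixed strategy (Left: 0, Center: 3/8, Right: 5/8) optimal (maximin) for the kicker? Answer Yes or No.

No

Against L this mix gives (3/8)·8 + (5/8)·5 = 49/8.
Against C this mix gives (3/8)·4 + (5/8)·7 = 47/8.
Against R this mix gives (3/8)·7 + (5/8)·4 = 41/8.
The keeper will play R, holding the kicker to 41/8. Shifting weight toward the row that does better against R would raise this floor (the equalizing mix achieves 11/2 against both R and C), so the proposed strategy is not optimal.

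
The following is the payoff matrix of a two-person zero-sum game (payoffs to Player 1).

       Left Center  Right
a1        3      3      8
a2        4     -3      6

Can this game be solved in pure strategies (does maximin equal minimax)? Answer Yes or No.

Row minima: a1 → 3, a2 → -3; maximin = 3.
Column maxima: Left → 4, Center → 3, Right → 8; minimax = 3.
maximin = minimax = 3, so a saddle point exists.

Yes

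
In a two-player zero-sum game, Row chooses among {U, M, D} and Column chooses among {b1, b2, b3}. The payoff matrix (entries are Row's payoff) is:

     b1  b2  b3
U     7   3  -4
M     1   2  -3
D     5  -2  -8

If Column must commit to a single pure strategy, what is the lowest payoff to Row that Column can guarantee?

-3

Column maxima: b1 → 7, b2 → 3, b3 → -3.
The smallest of these is -3.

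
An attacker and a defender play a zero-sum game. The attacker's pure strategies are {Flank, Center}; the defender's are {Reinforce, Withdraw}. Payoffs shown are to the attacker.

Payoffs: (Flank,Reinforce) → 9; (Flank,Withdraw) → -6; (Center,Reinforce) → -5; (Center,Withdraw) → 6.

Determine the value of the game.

Row minima: Flank → -6, Center → -5; maximin = -5.
Column maxima: Reinforce → 9, Withdraw → 6; minimax = 6.
-5 ≠ 6, so there is no saddle point; optimal play is mixed.
Let the attacker play Flank with probability p. Expected payoff against Reinforce: 9p + (-5)(1−p) = 14p − 5; against Withdraw: (-6)p + 6(1−p) = −12p + 6.
Setting these equal: 14p − 5 = −12p + 6 ⇒ 26p = 11 ⇒ p = 11/26, and the value is (14)·(11/26) − 5 = 12/13.
For the defender: with q = P(Reinforce), equating Flank's and Center's payoffs gives 15q − 6 = −11q + 6 ⇒ q = 6/13.

12/13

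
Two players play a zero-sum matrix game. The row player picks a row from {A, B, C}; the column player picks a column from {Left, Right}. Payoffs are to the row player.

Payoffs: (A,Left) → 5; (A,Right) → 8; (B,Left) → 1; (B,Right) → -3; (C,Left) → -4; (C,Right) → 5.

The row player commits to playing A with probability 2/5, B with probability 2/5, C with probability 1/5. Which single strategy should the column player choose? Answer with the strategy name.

If the column player plays Left, the row player's expected payoff is (2/5)·5 + (2/5)·1 + (1/5)·(-4) = 8/5.
If the column player plays Right, the row player's expected payoff is (2/5)·8 + (2/5)·(-3) + (1/5)·5 = 3.
The column player minimizes the row player's payoff; the smallest is 8/5, so the best response is Left.

Left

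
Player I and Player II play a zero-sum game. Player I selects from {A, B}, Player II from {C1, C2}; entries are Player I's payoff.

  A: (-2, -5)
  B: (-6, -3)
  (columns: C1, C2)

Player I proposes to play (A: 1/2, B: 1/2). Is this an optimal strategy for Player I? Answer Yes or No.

Yes

Against C1 this mix gives (1/2)·(-2) + (1/2)·(-6) = -4.
Against C2 this mix gives (1/2)·(-5) + (1/2)·(-3) = -4.
All of Player II's active replies (C1, C2) yield -4, and no column does worse for Player I. The mix makes Player II indifferent and guarantees -4, so it is optimal.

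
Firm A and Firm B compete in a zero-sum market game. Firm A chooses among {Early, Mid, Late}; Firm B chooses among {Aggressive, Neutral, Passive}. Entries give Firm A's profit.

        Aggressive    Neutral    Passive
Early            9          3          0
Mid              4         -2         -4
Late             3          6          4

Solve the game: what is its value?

Row minima: Early → 0, Mid → -4, Late → 3; maximin = 3.
Column maxima: Aggressive → 9, Neutral → 6, Passive → 4; minimax = 4.
3 ≠ 4, so there is no saddle point; optimal play is mixed.
Mid is strictly dominated by Early, so Firm A never plays it.
Neutral is strictly dominated by Passive (it gives Firm A strictly more in every row), so Firm B never plays it.
On the remaining 2×2 (Early, Late vs Aggressive, Passive):
Let Firm A play Early with probability p. Expected payoff against Aggressive: 9p + 3(1−p) = 6p + 3; against Passive: 0p + 4(1−p) = −4p + 4.
Setting these equal: 6p + 3 = −4p + 4 ⇒ 10p = 1 ⇒ p = 1/10, and the value is (6)·(1/10) + 3 = 18/5.
For Firm B: with q = P(Aggressive), equating Early's and Late's payoffs gives 9q = −q + 4 ⇒ q = 2/5.

18/5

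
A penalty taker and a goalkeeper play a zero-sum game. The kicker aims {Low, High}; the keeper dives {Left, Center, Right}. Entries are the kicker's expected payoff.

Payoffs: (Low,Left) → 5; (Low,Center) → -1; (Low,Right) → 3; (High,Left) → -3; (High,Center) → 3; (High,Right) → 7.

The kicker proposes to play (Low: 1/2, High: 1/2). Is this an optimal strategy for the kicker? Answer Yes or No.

Yes

Against Left this mix gives (1/2)·5 + (1/2)·(-3) = 1.
Against Center this mix gives (1/2)·(-1) + (1/2)·3 = 1.
Against Right this mix gives (1/2)·3 + (1/2)·7 = 5.
All of the keeper's active replies (Left, Center) yield 1, and no column does worse for the kicker. The mix makes the keeper indifferent and guarantees 1, so it is optimal.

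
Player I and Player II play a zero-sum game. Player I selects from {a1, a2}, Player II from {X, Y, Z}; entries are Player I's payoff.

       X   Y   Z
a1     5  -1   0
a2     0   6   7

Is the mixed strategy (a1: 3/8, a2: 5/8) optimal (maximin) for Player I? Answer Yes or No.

No

Against X this mix gives (3/8)·5 + (5/8)·0 = 15/8.
Against Y this mix gives (3/8)·(-1) + (5/8)·6 = 27/8.
Against Z this mix gives (3/8)·0 + (5/8)·7 = 35/8.
Player II will play X, holding Player I to 15/8. Shifting weight toward the row that does better against X would raise this floor (the equalizing mix achieves 5/2 against both X and Y), so the proposed strategy is not optimal.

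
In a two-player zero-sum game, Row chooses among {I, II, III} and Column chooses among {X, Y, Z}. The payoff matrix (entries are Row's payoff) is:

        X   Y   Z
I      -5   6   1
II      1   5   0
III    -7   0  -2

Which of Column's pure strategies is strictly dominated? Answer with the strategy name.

X holds Row's payoff strictly below Y in every row: -5 < 6, 1 < 5, -7 < 0.
So Y is strictly dominated for Column.

Y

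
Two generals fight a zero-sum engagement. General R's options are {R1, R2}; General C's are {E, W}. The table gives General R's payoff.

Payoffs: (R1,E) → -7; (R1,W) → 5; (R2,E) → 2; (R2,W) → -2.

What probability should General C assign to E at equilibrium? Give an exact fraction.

Row minima: R1 → -7, R2 → -2; maximin = -2.
Column maxima: E → 2, W → 5; minimax = 2.
-2 ≠ 2, so there is no saddle point; optimal play is mixed.
Let General R play R1 with probability p. Expected payoff against E: (-7)p + 2(1−p) = −9p + 2; against W: 5p + (-2)(1−p) = 7p − 2.
Setting these equal: −9p + 2 = 7p − 2 ⇒ −16p = -4 ⇒ p = 1/4, and the value is (-9)·(1/4) + 2 = -1/4.
For General C: with q = P(E), equating R1's and R2's payoffs gives −12q + 5 = 4q − 2 ⇒ q = 7/16.

7/16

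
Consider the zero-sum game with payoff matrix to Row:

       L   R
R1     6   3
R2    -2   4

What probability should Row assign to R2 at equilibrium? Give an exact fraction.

1/3

Row minima: R1 → 3, R2 → -2; maximin = 3.
Column maxima: L → 6, R → 4; minimax = 4.
3 ≠ 4, so there is no saddle point; optimal play is mixed.
Let Row play R1 with probability p. Expected payoff against L: 6p + (-2)(1−p) = 8p − 2; against R: 3p + 4(1−p) = −p + 4.
Setting these equal: 8p − 2 = −p + 4 ⇒ 9p = 6 ⇒ p = 2/3, and the value is (8)·(2/3) − 2 = 10/3.
For Column: with q = P(L), equating R1's and R2's payoffs gives 3q + 3 = −6q + 4 ⇒ q = 1/9.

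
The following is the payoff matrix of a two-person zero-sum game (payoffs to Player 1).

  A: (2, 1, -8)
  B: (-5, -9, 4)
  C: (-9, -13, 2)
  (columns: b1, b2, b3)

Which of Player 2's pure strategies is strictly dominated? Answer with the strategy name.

b1

b2 holds Player 1's payoff strictly below b1 in every row: 1 < 2, -9 < -5, -13 < -9.
So b1 is strictly dominated for Player 2.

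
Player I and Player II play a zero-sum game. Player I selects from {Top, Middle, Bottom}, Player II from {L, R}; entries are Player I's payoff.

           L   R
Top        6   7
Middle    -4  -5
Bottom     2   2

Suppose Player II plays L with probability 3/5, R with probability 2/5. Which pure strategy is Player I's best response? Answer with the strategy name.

Top

Expected payoff of Top: (3/5)·6 + (2/5)·7 = 32/5.
Expected payoff of Middle: (3/5)·(-4) + (2/5)·(-5) = -22/5.
Expected payoff of Bottom: (3/5)·2 + (2/5)·2 = 2.
The largest is 32/5, so Player I's best response is Top.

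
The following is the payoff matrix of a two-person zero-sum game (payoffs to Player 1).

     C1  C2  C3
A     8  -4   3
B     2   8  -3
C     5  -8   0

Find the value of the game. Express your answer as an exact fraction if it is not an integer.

2/3

Row minima: A → -4, B → -3, C → -8; maximin = -3.
Column maxima: C1 → 8, C2 → 8, C3 → 3; minimax = 3.
-3 ≠ 3, so there is no saddle point; optimal play is mixed.
C is strictly dominated by A, so Player 1 never plays it.
C1 is strictly dominated by C3 (it gives Player 1 strictly more in every row), so Player 2 never plays it.
On the remaining 2×2 (A, B vs C2, C3):
Let Player 1 play A with probability p. Expected payoff against C2: (-4)p + 8(1−p) = −12p + 8; against C3: 3p + (-3)(1−p) = 6p − 3.
Setting these equal: −12p + 8 = 6p − 3 ⇒ −18p = -11 ⇒ p = 11/18, and the value is (-12)·(11/18) + 8 = 2/3.
For Player 2: with q = P(C2), equating A's and B's payoffs gives −7q + 3 = 11q − 3 ⇒ q = 1/3.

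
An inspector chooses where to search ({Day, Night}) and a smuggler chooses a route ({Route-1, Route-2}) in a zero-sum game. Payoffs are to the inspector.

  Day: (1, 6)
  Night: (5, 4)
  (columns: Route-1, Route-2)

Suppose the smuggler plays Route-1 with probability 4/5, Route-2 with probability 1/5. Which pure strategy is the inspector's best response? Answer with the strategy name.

Night

Expected payoff of Day: (4/5)·1 + (1/5)·6 = 2.
Expected payoff of Night: (4/5)·5 + (1/5)·4 = 24/5.
The largest is 24/5, so the inspector's best response is Night.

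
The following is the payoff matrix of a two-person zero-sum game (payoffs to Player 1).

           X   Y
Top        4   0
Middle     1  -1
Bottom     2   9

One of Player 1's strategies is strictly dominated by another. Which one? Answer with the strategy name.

Middle

Top gives a strictly higher payoff than Middle against every column: 4 > 1, 0 > -1.
So Middle is strictly dominated and Player 1 never plays it.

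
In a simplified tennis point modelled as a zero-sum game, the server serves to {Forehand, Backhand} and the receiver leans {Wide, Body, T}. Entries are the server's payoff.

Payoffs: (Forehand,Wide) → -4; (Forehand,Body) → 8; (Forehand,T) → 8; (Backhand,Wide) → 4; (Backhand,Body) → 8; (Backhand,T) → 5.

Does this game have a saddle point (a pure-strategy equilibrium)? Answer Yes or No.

Row minima: Forehand → -4, Backhand → 4; maximin = 4.
Column maxima: Wide → 4, Body → 8, T → 8; minimax = 4.
maximin = minimax = 4, so a saddle point exists.

Yes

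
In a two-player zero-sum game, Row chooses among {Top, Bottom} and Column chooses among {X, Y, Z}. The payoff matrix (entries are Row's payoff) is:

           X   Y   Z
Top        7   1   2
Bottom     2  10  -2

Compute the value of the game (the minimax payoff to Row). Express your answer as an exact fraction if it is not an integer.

Row minima: Top → 1, Bottom → -2; maximin = 1.
Column maxima: X → 7, Y → 10, Z → 2; minimax = 2.
1 ≠ 2, so there is no saddle point; optimal play is mixed.
X is strictly dominated by Z (it gives Row strictly more in every row), so Column never plays it.
On the remaining 2×2 (Top, Bottom vs Y, Z):
Let Row play Top with probability p. Expected payoff against Y: 1p + 10(1−p) = −9p + 10; against Z: 2p + (-2)(1−p) = 4p − 2.
Setting these equal: −9p + 10 = 4p − 2 ⇒ −13p = -12 ⇒ p = 12/13, and the value is (-9)·(12/13) + 10 = 22/13.
For Column: with q = P(Y), equating Top's and Bottom's payoffs gives −q + 2 = 12q − 2 ⇒ q = 4/13.

22/13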